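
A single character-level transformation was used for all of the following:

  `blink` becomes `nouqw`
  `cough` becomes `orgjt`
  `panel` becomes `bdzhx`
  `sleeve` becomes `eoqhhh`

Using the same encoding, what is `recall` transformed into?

A repeating key of period 2 is used — shifts +12, +3 over and over.
On recall: r+12=d, e+3=h, c+12=o, a+3=d, l+12=x, l+3=o.

dhodxo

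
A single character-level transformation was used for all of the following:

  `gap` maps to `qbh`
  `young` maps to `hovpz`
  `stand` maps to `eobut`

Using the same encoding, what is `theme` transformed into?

fnfiu

The output letters match the input read backwards, each shifted +1: gap reversed is pag. Read the word backwards and shift each letter +1.
Applying it to theme: reverse → emeht; then shift: e+1=f, m+1=n, e+1=f, h+1=i, t+1=u.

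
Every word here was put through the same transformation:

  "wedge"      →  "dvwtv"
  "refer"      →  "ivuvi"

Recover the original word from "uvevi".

fever

Each pair mirrors across the alphabet (w↔d, e↔v, d↔w): positions sum to 25. Each letter is replaced by its mirror in the alphabet: a↔z, b↔y, c↔x, and so on (the Atbash cipher).
Undoing it on uvevi: u↔f, v↔e, e↔v, v↔e, i↔r.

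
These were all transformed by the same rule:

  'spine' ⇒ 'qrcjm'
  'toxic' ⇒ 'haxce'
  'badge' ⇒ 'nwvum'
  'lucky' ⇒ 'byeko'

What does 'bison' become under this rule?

s(18)→q(16) and p(15)→r(17) fit y≡17x+22 (mod 26); the inverse of 17 mod 26 is 23. Treating letters as 0–25, the rule is x ↦ 17x + 22 (mod 26).
Applying it to bison: b(1)→17·1+22≡13=n; i(8)→17·8+22≡2=c; s(18)→17·18+22≡16=q; o(14)→17·14+22≡0=a; n(13)→17·13+22≡9=j (all mod 26).

ncqaj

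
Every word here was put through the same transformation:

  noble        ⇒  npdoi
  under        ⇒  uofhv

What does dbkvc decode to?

In noble: n→n is +0, o→p is +1, b→d is +2, l→o is +3 — the shift increases by 1 each position. The shift increases by 1 at each position, starting from +0: 0, 1, 2, ….
Decoding dbkvc: d−0=d, b−1=a, k−2=i, v−3=s, c−4=y.

daisy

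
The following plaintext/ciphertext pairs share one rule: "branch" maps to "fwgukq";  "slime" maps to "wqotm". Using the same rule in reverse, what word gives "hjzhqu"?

detail

In branch: b→f is +4, r→w is +5, a→g is +6, n→u is +7 — the shift increases by 1 each position. Letter i (0-indexed) is shifted by i+4, so successive shifts are 4, 5, 6, ….
Decoding hjzhqu: h−4=d, j−5=e, z−6=t, h−7=a, q−8=i, u−9=l.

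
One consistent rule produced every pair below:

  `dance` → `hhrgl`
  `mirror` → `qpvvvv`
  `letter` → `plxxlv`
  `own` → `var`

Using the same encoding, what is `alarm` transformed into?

hphvq

The shift depends on letter class: consonant d→h is +4, but vowel a→h is +7. The rule splits by letter class: vowels +7, consonants +4.
On alarm: a(vowel)+7=h, l(cons)+4=p, a(vowel)+7=h, r(cons)+4=v, m(cons)+4=q.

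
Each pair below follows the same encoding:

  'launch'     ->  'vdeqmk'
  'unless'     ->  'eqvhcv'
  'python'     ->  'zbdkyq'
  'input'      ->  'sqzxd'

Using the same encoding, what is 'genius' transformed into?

qhxlev

Shifts by position in launch: pos 0: l→v (+10), pos 1: a→d (+3), pos 2: u→e (+10), pos 3: n→q (+3) — repeating every 2. The shifts repeat in a cycle of length 2: positions 0,1,… shift by +10, +3, then the pattern repeats.
Applying it to genius: g+10=q, e+3=h, n+10=x, i+3=l, u+10=e, s+3=v.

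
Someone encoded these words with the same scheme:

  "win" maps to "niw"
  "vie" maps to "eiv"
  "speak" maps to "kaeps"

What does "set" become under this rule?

The output letters match the input read backwards: win reversed is niw. It's just the letters in reverse order.
Applying it to set: reverse → tes.

tes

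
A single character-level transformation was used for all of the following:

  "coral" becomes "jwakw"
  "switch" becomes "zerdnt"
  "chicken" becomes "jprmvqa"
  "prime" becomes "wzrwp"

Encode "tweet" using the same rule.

In coral: c→j is +7, o→w is +8, r→a is +9, a→k is +10 — the shift increases by 1 each position. The shift increases by 1 at each position, starting from +7: 7, 8, 9, ….
On tweet: t+7=a, w+8=e, e+9=n, e+10=o, t+11=e.

aenoe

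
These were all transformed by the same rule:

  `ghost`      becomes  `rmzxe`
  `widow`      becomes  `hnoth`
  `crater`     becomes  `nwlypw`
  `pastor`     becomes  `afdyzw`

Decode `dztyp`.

The shifts repeat in a cycle of length 2: positions 0,1,… shift by +11, +5, then the pattern repeats.
Undoing it on dztyp: d−11=s, z−5=u, t−11=i, y−5=t, p−11=e.

suite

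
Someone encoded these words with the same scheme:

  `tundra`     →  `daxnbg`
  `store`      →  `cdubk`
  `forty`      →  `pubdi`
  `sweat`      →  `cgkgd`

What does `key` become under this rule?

Two shifts are in play — +6 for a/e/i/o/u, +10 for every other letter.
On key: k(cons)+10=u, e(vowel)+6=k, y(cons)+10=i.

uki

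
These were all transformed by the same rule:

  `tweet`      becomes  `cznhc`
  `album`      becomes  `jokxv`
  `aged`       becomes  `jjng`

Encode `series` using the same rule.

It's a Vigenère-style cipher with numeric key [9,3]: position i shifts by key[i mod 2].
For series: s+9=b, e+3=h, r+9=a, i+3=l, e+9=n, s+3=v.

bhalnv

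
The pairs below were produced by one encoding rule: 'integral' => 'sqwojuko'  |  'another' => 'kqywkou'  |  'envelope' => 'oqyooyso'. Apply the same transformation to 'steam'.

vwokp

The shift depends on letter class: consonant n→q is +3, but vowel i→s is +10. The rule splits by letter class: vowels +10, consonants +3.
Applying it to steam: s(cons)+3=v, t(cons)+3=w, e(vowel)+10=o, a(vowel)+10=k, m(cons)+3=p.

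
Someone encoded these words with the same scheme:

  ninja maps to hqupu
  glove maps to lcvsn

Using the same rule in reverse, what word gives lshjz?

scale

The output letters match the input read backwards, each shifted +7: ninja reversed is ajnin. Two steps: reverse the string, then apply a Caesar shift of +7.
Decoding lshjz: shift back: l−7=e, s−7=l, h−7=a, j−7=c, z−7=s → elacs; then reverse → scale.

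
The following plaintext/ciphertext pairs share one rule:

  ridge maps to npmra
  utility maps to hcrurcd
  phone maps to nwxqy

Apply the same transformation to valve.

The output letters match the input read backwards, each shifted +9: ridge reversed is egdir. The word is reversed, then every letter is shifted forward by 9.
Applying it to valve: reverse → evlav; then shift: e+9=n, v+9=e, l+9=u, a+9=j, v+9=e.

neuje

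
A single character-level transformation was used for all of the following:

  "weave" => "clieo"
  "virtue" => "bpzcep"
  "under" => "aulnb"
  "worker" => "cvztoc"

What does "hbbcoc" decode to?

In weave: w→c is +6, e→l is +7, a→i is +8, v→e is +9 — the shift increases by 1 each position. Letter i (0-indexed) is shifted by i+6, so successive shifts are 6, 7, 8, ….
Decoding hbbcoc: h−6=b, b−7=u, b−8=t, c−9=t, o−10=e, c−11=r.

butter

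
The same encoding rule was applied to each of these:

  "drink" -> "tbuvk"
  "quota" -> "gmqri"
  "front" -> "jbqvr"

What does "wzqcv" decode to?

shown

d(3)→t(19) and r(17)→b(1) fit y≡21x+8 (mod 26); the inverse of 21 mod 26 is 5. This is an affine cipher: with a=0,…,z=25, each position x becomes (21x+8) mod 26.
Decoding wzqcv: w(22)→5·(22−8)≡18=s; z(25)→5·(25−8)≡7=h; q(16)→5·(16−8)≡14=o; c(2)→5·(2−8)≡22=w; v(21)→5·(21−8)≡13=n (all mod 26).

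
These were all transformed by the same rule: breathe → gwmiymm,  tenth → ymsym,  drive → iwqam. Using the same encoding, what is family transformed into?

kirqqd

The rule splits by letter class: vowels +8, consonants +5.
Applying it to family: f(cons)+5=k, a(vowel)+8=i, m(cons)+5=r, i(vowel)+8=q, l(cons)+5=q, y(cons)+5=d.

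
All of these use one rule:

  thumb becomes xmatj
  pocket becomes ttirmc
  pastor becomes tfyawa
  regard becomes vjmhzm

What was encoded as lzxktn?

hurdle

In thumb: t→x is +4, h→m is +5, u→a is +6, m→t is +7 — the shift increases by 1 each position. Letter i (0-indexed) is shifted by i+4, so successive shifts are 4, 5, 6, ….
Decoding lzxktn: l−4=h, z−5=u, x−6=r, k−7=d, t−8=l, n−9=e.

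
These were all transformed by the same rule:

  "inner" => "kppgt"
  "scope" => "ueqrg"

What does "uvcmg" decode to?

Compare letters: i→k is +2, n→p is +2, n→p is +2 — a constant shift. Every letter moves 2 places later in the alphabet, wrapping around z→a.
Undoing it on uvcmg: u−2=s, v−2=t, c−2=a, m−2=k, g−2=e.

stake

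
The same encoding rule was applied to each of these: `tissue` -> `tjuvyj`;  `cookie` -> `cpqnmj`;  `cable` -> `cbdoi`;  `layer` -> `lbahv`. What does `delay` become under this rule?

dfndc

In tissue: t→t is +0, i→j is +1, s→u is +2, s→v is +3 — the shift increases by 1 each position. Letter i (0-indexed) is shifted by i+0, so successive shifts are 0, 1, 2, ….
Applying it to delay: d+0=d, e+1=f, l+2=n, a+3=d, y+4=c.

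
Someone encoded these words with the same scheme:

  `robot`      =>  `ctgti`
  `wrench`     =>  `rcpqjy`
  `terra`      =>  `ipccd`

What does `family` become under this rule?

This is an affine cipher: with a=0,…,z=25, each position x becomes (3x+3) mod 26.
On family: f(5)→3·5+3≡18=s; a(0)→3·0+3≡3=d; m(12)→3·12+3≡13=n; i(8)→3·8+3≡1=b; l(11)→3·11+3≡10=k; y(24)→3·24+3≡23=x (all mod 26).

sdnbkx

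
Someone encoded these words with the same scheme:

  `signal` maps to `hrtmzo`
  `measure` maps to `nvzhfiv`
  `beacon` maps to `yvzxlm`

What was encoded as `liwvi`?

Each pair mirrors across the alphabet (s↔h, i↔r, g↔t): positions sum to 25. Each letter is replaced by its mirror in the alphabet: a↔z, b↔y, c↔x, and so on (the Atbash cipher).
Undoing it on liwvi: l↔o, i↔r, w↔d, v↔e, i↔r.

order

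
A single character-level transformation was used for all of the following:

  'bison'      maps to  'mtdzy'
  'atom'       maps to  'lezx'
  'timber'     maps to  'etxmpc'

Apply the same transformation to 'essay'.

pddlj

Compare letters: b→m is +11, i→t is +11, s→d is +11 — a constant shift. This is a Caesar cipher with shift 11.
On essay: e+11=p, s+11=d, s+11=d, a+11=l, y+11=j.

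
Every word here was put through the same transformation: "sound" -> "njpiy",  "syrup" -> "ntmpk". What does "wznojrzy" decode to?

bestowed

Compare letters: s→n is +21, o→j is +21, u→p is +21 — a constant shift. Every letter moves 21 places later in the alphabet, wrapping around z→a.
Reversing it on wznojrzy: w−21=b, z−21=e, n−21=s, o−21=t, j−21=o, r−21=w, z−21=e, y−21=d.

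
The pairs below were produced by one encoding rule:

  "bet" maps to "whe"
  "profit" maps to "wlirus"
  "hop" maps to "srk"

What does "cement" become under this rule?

wqhphf

Two steps: reverse the string, then apply a Caesar shift of +3.
Applying it to cement: reverse → tnemec; then shift: t+3=w, n+3=q, e+3=h, m+3=p, e+3=h, c+3=f.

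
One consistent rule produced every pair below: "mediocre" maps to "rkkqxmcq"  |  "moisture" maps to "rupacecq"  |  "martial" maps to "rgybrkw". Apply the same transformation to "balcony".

ggskxxj

In mediocre: m→r is +5, e→k is +6, d→k is +7, i→q is +8 — the shift increases by 1 each position. The shift increases by 1 at each position, starting from +5: 5, 6, 7, ….
On balcony: b+5=g, a+6=g, l+7=s, c+8=k, o+9=x, n+10=x, y+11=j.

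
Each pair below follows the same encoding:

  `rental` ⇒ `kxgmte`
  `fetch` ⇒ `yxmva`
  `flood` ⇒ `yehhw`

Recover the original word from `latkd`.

Compare letters: r→k is +19, e→x is +19, n→g is +19 — a constant shift. It's a constant shift of +19 (ROT19).
Decoding latkd: l−19=s, a−19=h, t−19=a, k−19=r, d−19=k.

shark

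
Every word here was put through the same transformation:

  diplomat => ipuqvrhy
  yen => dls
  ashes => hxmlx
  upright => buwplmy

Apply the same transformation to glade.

lqhil

The shift depends on letter class: consonant d→i is +5, but vowel i→p is +7. Two shifts are in play — +7 for a/e/i/o/u, +5 for every other letter.
Applying it to glade: g(cons)+5=l, l(cons)+5=q, a(vowel)+7=h, d(cons)+5=i, e(vowel)+7=l.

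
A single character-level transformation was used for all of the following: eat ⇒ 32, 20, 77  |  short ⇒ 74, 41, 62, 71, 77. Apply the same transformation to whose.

With a=1..z=26, the number is 3·pos + 17.
Applying it to whose: w=23→86, h=8→41, o=15→62, s=19→74, e=5→32.

86, 41, 62, 74, 32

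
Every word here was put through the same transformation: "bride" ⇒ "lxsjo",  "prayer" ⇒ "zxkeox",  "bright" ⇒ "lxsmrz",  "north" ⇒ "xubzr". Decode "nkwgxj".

Shifts by position in bride: pos 0: b→l (+10), pos 1: r→x (+6), pos 2: i→s (+10), pos 3: d→j (+6) — repeating every 2. A repeating key of period 2 is used — shifts +10, +6 over and over.
Decoding nkwgxj: n−10=d, k−6=e, w−10=m, g−6=a, x−10=n, j−6=d.

demand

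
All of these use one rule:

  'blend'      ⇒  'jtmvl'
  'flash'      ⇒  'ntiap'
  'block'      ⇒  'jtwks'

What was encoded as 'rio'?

Compare letters: b→j is +8, l→t is +8, e→m is +8 — a constant shift. Each letter is shifted forward by 8 in the alphabet (a Caesar shift of +8).
Reversing it on rio: r−8=j, i−8=a, o−8=g.

jag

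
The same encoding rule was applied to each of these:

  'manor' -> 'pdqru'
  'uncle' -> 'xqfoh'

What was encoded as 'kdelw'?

Compare letters: m→p is +3, a→d is +3, n→q is +3 — a constant shift. Each letter is shifted forward by 3 in the alphabet (a Caesar shift of +3).
Reversing it on kdelw: k−3=h, d−3=a, e−3=b, l−3=i, w−3=t.

habit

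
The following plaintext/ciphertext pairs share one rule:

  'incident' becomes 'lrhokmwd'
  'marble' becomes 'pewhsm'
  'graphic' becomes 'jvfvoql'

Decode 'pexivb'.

In incident: i→l is +3, n→r is +4, c→h is +5, i→o is +6 — the shift increases by 1 each position. Each letter shifts forward by (position + 3), i.e. 3, 4, 5, … — the shift grows by one for each successive letter.
Undoing it on pexivb: p−3=m, e−4=a, x−5=s, i−6=c, v−7=o, b−8=t.

mascot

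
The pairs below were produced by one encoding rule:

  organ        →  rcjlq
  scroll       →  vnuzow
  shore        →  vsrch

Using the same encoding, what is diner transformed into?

gtqpu

Shifts by position in organ: pos 0: o→r (+3), pos 1: r→c (+11), pos 2: g→j (+3), pos 3: a→l (+11) — repeating every 2. The shifts repeat in a cycle of length 2: positions 0,1,… shift by +3, +11, then the pattern repeats.
Applying it to diner: d+3=g, i+11=t, n+3=q, e+11=p, r+3=u.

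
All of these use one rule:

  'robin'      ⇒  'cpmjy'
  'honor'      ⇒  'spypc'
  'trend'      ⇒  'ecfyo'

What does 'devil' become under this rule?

The rule splits by letter class: vowels +1, consonants +11.
On devil: d(cons)+11=o, e(vowel)+1=f, v(cons)+11=g, i(vowel)+1=j, l(cons)+11=w.

ofgjw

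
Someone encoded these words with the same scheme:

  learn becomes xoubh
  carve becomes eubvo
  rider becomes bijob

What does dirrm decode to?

hippo

l(11)→x(23) and e(4)→o(14) fit y≡5x+20 (mod 26); the inverse of 5 mod 26 is 21. Treating letters as 0–25, the rule is x ↦ 5x + 20 (mod 26).
Decoding dirrm: d(3)→21·(3−20)≡7=h; i(8)→21·(8−20)≡8=i; r(17)→21·(17−20)≡15=p; r(17)→21·(17−20)≡15=p; m(12)→21·(12−20)≡14=o (all mod 26).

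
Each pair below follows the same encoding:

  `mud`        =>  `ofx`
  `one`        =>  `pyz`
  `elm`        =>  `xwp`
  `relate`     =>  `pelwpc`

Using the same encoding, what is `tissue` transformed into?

pfddte

The output letters match the input read backwards, each shifted +11: mud reversed is dum. Read the word backwards and shift each letter +11.
For tissue: reverse → eussit; then shift: e+11=p, u+11=f, s+11=d, s+11=d, i+11=t, t+11=e.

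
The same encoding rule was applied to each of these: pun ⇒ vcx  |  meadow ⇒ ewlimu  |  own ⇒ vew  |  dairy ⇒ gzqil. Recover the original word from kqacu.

music

Read the word backwards and shift each letter +8.
Reversing it on kqacu: shift back: k−8=c, q−8=i, a−8=s, c−8=u, u−8=m → cisum; then reverse → music.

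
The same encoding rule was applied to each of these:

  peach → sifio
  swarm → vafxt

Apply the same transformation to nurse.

qywyl

In peach: p→s is +3, e→i is +4, a→f is +5, c→i is +6 — the shift increases by 1 each position. Letter i (0-indexed) is shifted by i+3, so successive shifts are 3, 4, 5, ….
Applying it to nurse: n+3=q, u+4=y, r+5=w, s+6=y, e+7=l.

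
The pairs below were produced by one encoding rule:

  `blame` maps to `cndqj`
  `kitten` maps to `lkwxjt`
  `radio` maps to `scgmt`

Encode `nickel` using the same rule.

okfojr

In blame: b→c is +1, l→n is +2, a→d is +3, m→q is +4 — the shift increases by 1 each position. Each letter shifts forward by (position + 1), i.e. 1, 2, 3, … — the shift grows by one for each successive letter.
On nickel: n+1=o, i+2=k, c+3=f, k+4=o, e+5=j, l+6=r.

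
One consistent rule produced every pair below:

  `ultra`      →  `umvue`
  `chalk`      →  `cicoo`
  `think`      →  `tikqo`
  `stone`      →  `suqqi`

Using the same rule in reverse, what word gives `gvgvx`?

In ultra: u→u is +0, l→m is +1, t→v is +2, r→u is +3 — the shift increases by 1 each position. The shift increases by 1 at each position, starting from +0: 0, 1, 2, ….
Undoing it on gvgvx: g−0=g, v−1=u, g−2=e, v−3=s, x−4=t.

guest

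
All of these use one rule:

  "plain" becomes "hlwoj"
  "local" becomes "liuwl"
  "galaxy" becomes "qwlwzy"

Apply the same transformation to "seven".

This is an affine cipher: with a=0,…,z=25, each position x becomes (25x+22) mod 26.
For seven: s(18)→25·18+22≡4=e; e(4)→25·4+22≡18=s; v(21)→25·21+22≡1=b; e(4)→25·4+22≡18=s; n(13)→25·13+22≡9=j (all mod 26).

esbsj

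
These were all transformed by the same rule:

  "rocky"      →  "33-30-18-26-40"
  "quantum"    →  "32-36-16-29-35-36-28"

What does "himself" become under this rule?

23-24-28-34-20-27-21

Letters become their 1-based position plus 15 (so a→16, b→17, …).
On himself: h=8→23, i=9→24, m=13→28, s=19→34, e=5→20, l=12→27, f=6→21.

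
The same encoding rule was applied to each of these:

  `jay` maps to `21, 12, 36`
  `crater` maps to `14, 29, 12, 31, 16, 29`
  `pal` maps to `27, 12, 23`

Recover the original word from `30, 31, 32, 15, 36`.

j is letter #10 and maps to 21: an offset of 11. The number is (letter's place in the alphabet, a=1) + 11.
Decoding 30, 31, 32, 15, 36: 30→(30−11)÷1=19=s, 31→(31−11)÷1=20=t, 32→(32−11)÷1=21=u, 15→(15−11)÷1=4=d, 36→(36−11)÷1=25=y.

study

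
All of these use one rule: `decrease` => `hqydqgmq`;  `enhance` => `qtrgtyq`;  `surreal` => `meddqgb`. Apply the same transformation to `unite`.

This is an affine cipher: with a=0,…,z=25, each position x becomes (9x+6) mod 26.
For unite: u(20)→9·20+6≡4=e; n(13)→9·13+6≡19=t; i(8)→9·8+6≡0=a; t(19)→9·19+6≡21=v; e(4)→9·4+6≡16=q (all mod 26).

etavq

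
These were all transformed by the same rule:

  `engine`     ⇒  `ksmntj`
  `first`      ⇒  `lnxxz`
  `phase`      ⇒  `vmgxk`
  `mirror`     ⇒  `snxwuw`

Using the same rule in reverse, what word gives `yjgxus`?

It's a Vigenère-style cipher with numeric key [6,5]: position i shifts by key[i mod 2].
Reversing it on yjgxus: y−6=s, j−5=e, g−6=a, x−5=s, u−6=o, s−5=n.

season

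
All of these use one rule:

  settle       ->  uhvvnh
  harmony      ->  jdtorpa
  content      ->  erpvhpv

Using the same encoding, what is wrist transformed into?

The rule splits by letter class: vowels +3, consonants +2.
On wrist: w(cons)+2=y, r(cons)+2=t, i(vowel)+3=l, s(cons)+2=u, t(cons)+2=v.

ytluv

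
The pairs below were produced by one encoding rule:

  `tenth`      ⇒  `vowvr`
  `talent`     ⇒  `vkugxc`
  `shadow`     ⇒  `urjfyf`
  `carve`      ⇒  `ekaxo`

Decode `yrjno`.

Shifts by position in tenth: pos 0: t→v (+2), pos 1: e→o (+10), pos 2: n→w (+9), pos 3: t→v (+2), pos 4: h→r (+10) — repeating every 3. The shifts repeat in a cycle of length 3: positions 0,1,… shift by +2, +10, +9, then the pattern repeats.
Decoding yrjno: y−2=w, r−10=h, j−9=a, n−2=l, o−10=e.

whale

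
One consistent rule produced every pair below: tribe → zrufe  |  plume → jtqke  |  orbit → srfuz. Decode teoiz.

least

This is an affine cipher: with a=0,…,z=25, each position x becomes (17x+14) mod 26.
Reversing it on teoiz: t(19)→23·(19−14)≡11=l; e(4)→23·(4−14)≡4=e; o(14)→23·(14−14)≡0=a; i(8)→23·(8−14)≡18=s; z(25)→23·(25−14)≡19=t (all mod 26).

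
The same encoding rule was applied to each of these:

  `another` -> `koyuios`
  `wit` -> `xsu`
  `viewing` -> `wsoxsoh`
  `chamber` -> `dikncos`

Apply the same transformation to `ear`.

The shift depends on letter class: consonant n→o is +1, but vowel a→k is +10. Vowels shift forward by 10 and consonants shift forward by 1.
On ear: e(vowel)+10=o, a(vowel)+10=k, r(cons)+1=s.

oks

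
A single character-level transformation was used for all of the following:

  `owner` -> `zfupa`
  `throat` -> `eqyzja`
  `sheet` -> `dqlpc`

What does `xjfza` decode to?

Shifts by position in owner: pos 0: o→z (+11), pos 1: w→f (+9), pos 2: n→u (+7), pos 3: e→p (+11), pos 4: r→a (+9) — repeating every 3. The shifts repeat in a cycle of length 3: positions 0,1,… shift by +11, +9, +7, then the pattern repeats.
Decoding xjfza: x−11=m, j−9=a, f−7=y, z−11=o, a−9=r.

mayor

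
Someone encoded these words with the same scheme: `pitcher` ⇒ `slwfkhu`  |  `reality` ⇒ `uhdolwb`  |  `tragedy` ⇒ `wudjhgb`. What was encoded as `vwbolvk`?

stylish

Compare letters: p→s is +3, i→l is +3, t→w is +3 — a constant shift. This is a Caesar cipher with shift 3.
Undoing it on vwbolvk: v−3=s, w−3=t, b−3=y, o−3=l, l−3=i, v−3=s, k−3=h.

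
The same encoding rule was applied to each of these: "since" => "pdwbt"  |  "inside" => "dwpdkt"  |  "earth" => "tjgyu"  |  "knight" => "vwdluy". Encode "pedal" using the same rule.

s(18)→p(15) and i(8)→d(3) fit y≡9x+9 (mod 26); the inverse of 9 mod 26 is 3. Treating letters as 0–25, the rule is x ↦ 9x + 9 (mod 26).
Applying it to pedal: p(15)→9·15+9≡14=o; e(4)→9·4+9≡19=t; d(3)→9·3+9≡10=k; a(0)→9·0+9≡9=j; l(11)→9·11+9≡4=e (all mod 26).

otkje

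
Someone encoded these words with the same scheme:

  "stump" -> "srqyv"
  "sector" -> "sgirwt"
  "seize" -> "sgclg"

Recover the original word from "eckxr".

s(18)→s(18) and t(19)→r(17) fit y≡25x+10 (mod 26); the inverse of 25 mod 26 is 25. This is an affine cipher: with a=0,…,z=25, each position x becomes (25x+10) mod 26.
Decoding eckxr: e(4)→25·(4−10)≡6=g; c(2)→25·(2−10)≡8=i; k(10)→25·(10−10)≡0=a; x(23)→25·(23−10)≡13=n; r(17)→25·(17−10)≡19=t (all mod 26).

giant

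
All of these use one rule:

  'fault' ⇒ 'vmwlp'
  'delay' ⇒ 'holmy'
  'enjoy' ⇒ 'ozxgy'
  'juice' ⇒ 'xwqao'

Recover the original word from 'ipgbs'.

Each letter's alphabet position (a=0..z=25) is mapped through 7·x+12 mod 26 — an affine cipher.
Decoding ipgbs: i(8)→15·(8−12)≡18=s; p(15)→15·(15−12)≡19=t; g(6)→15·(6−12)≡14=o; b(1)→15·(1−12)≡17=r; s(18)→15·(18−12)≡12=m (all mod 26).

storm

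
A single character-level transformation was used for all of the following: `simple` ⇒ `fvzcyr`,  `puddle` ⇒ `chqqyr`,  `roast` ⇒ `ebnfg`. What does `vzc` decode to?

Compare letters: s→f is +13, i→v is +13, m→z is +13 — a constant shift. This is a Caesar cipher with shift 13.
Decoding vzc: v−13=i, z−13=m, c−13=p.

imp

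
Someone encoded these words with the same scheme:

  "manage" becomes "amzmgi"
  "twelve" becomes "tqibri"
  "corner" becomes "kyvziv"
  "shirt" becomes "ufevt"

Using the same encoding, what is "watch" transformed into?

m(12)→a(0) and a(0)→m(12) fit y≡25x+12 (mod 26); the inverse of 25 mod 26 is 25. Each letter's alphabet position (a=0..z=25) is mapped through 25·x+12 mod 26 — an affine cipher.
On watch: w(22)→25·22+12≡16=q; a(0)→25·0+12≡12=m; t(19)→25·19+12≡19=t; c(2)→25·2+12≡10=k; h(7)→25·7+12≡5=f (all mod 26).

qmtkf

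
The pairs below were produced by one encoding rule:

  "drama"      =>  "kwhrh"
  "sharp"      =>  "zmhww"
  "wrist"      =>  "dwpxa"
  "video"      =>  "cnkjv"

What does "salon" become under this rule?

Shifts by position in drama: pos 0: d→k (+7), pos 1: r→w (+5), pos 2: a→h (+7), pos 3: m→r (+5) — repeating every 2. It's a Vigenère-style cipher with numeric key [7,5]: position i shifts by key[i mod 2].
Applying it to salon: s+7=z, a+5=f, l+7=s, o+5=t, n+7=u.

zfstu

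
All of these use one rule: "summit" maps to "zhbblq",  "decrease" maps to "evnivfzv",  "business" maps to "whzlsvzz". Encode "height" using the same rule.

s(18)→z(25) and u(20)→h(7) fit y≡17x+5 (mod 26); the inverse of 17 mod 26 is 23. Each letter's alphabet position (a=0..z=25) is mapped through 17·x+5 mod 26 — an affine cipher.
On height: h(7)→17·7+5≡20=u; e(4)→17·4+5≡21=v; i(8)→17·8+5≡11=l; g(6)→17·6+5≡3=d; h(7)→17·7+5≡20=u; t(19)→17·19+5≡16=q (all mod 26).

uvlduq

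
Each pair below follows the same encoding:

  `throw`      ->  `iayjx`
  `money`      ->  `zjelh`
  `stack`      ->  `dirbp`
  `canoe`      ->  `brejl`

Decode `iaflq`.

Treating letters as 0–25, the rule is x ↦ 5x + 17 (mod 26).
Reversing it on iaflq: i(8)→21·(8−17)≡19=t; a(0)→21·(0−17)≡7=h; f(5)→21·(5−17)≡8=i; l(11)→21·(11−17)≡4=e; q(16)→21·(16−17)≡5=f (all mod 26).

thief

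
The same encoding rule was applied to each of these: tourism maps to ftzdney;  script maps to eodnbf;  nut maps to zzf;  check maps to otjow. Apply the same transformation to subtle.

Two shifts are in play — +5 for a/e/i/o/u, +12 for every other letter.
On subtle: s(cons)+12=e, u(vowel)+5=z, b(cons)+12=n, t(cons)+12=f, l(cons)+12=x, e(vowel)+5=j.

eznfxj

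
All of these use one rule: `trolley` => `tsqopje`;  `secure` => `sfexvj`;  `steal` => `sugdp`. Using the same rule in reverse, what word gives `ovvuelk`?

outrage

Each letter shifts forward by its position index (0, 1, 2, …) — the shift grows by one for each successive letter.
Undoing it on ovvuelk: o−0=o, v−1=u, v−2=t, u−3=r, e−4=a, l−5=g, k−6=e.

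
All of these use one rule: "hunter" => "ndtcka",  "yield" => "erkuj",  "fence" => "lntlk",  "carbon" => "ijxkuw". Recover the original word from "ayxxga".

uproar

The shifts repeat in a cycle of length 2: positions 0,1,… shift by +6, +9, then the pattern repeats.
Decoding ayxxga: a−6=u, y−9=p, x−6=r, x−9=o, g−6=a, a−9=r.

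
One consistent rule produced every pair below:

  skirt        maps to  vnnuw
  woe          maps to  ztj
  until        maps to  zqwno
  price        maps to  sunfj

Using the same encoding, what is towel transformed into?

Two shifts are in play — +5 for a/e/i/o/u, +3 for every other letter.
Applying it to towel: t(cons)+3=w, o(vowel)+5=t, w(cons)+3=z, e(vowel)+5=j, l(cons)+3=o.

wtzjo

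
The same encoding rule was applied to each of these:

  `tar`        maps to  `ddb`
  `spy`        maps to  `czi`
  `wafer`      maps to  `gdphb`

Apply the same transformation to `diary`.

The shift depends on letter class: consonant t→d is +10, but vowel a→d is +3. The rule splits by letter class: vowels +3, consonants +10.
For diary: d(cons)+10=n, i(vowel)+3=l, a(vowel)+3=d, r(cons)+10=b, y(cons)+10=i.

nldbi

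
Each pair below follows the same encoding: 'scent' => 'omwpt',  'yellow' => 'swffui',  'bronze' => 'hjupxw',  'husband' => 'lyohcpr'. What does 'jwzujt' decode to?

s(18)→o(14) and c(2)→m(12) fit y≡5x+2 (mod 26); the inverse of 5 mod 26 is 21. This is an affine cipher: with a=0,…,z=25, each position x becomes (5x+2) mod 26.
Undoing it on jwzujt: j(9)→21·(9−2)≡17=r; w(22)→21·(22−2)≡4=e; z(25)→21·(25−2)≡15=p; u(20)→21·(20−2)≡14=o; j(9)→21·(9−2)≡17=r; t(19)→21·(19−2)≡19=t (all mod 26).

report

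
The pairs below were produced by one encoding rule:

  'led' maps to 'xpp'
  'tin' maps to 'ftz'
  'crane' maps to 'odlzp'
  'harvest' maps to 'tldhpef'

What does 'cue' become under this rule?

ofp

The shift depends on letter class: consonant l→x is +12, but vowel e→p is +11. The rule splits by letter class: vowels +11, consonants +12.
On cue: c(cons)+12=o, u(vowel)+11=f, e(vowel)+11=p.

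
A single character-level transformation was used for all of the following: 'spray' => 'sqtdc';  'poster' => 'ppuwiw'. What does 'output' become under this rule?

ovvsyy

Each letter shifts forward by its position index (0, 1, 2, …) — the shift grows by one for each successive letter.
For output: o+0=o, u+1=v, t+2=v, p+3=s, u+4=y, t+5=y.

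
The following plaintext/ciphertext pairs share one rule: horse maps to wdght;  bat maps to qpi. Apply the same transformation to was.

Compare letters: h→w is +15, o→d is +15, r→g is +15 — a constant shift. This is a Caesar cipher with shift 15.
On was: w+15=l, a+15=p, s+15=h.

lph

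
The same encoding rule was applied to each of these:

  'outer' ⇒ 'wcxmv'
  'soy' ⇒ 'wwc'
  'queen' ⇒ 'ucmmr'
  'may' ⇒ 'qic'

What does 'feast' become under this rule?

The shift depends on letter class: consonant t→x is +4, but vowel o→w is +8. Two shifts are in play — +8 for a/e/i/o/u, +4 for every other letter.
On feast: f(cons)+4=j, e(vowel)+8=m, a(vowel)+8=i, s(cons)+4=w, t(cons)+4=x.

jmiwx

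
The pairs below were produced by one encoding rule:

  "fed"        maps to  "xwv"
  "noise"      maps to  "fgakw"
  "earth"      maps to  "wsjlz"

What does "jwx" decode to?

ref

Compare letters: f→x is +18, e→w is +18, d→v is +18 — a constant shift. Every letter moves 18 places later in the alphabet, wrapping around z→a.
Reversing it on jwx: j−18=r, w−18=e, x−18=f.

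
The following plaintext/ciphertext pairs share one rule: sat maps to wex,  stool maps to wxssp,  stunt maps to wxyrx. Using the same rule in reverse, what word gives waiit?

sweep

Compare letters: s→w is +4, a→e is +4, t→x is +4 — a constant shift. This is a Caesar cipher with shift 4.
Reversing it on waiit: w−4=s, a−4=w, i−4=e, i−4=e, t−4=p.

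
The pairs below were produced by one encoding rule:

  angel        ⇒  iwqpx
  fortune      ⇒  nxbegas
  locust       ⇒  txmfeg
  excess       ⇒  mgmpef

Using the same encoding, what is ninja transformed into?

vrxum

In angel: a→i is +8, n→w is +9, g→q is +10, e→p is +11 — the shift increases by 1 each position. The shift increases by 1 at each position, starting from +8: 8, 9, 10, ….
For ninja: n+8=v, i+9=r, n+10=x, j+11=u, a+12=m.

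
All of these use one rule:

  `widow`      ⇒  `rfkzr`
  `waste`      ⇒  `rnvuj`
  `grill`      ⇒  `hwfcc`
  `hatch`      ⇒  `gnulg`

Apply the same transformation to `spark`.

This is an affine cipher: with a=0,…,z=25, each position x becomes (25x+13) mod 26.
On spark: s(18)→25·18+13≡21=v; p(15)→25·15+13≡24=y; a(0)→25·0+13≡13=n; r(17)→25·17+13≡22=w; k(10)→25·10+13≡3=d (all mod 26).

vynwd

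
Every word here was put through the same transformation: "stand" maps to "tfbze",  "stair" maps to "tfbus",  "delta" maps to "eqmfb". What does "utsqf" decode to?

The shifts repeat in a cycle of length 2: positions 0,1,… shift by +1, +12, then the pattern repeats.
Undoing it on utsqf: u−1=t, t−12=h, s−1=r, q−12=e, f−1=e.

three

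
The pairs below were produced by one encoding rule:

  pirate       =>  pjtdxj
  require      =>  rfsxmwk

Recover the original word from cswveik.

crusade

In pirate: p→p is +0, i→j is +1, r→t is +2, a→d is +3 — the shift increases by 1 each position. Letter i (0-indexed) is shifted by i+0, so successive shifts are 0, 1, 2, ….
Undoing it on cswveik: c−0=c, s−1=r, w−2=u, v−3=s, e−4=a, i−5=d, k−6=e.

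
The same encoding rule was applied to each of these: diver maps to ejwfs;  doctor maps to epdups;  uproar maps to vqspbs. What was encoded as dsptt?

Compare letters: d→e is +1, i→j is +1, v→w is +1 — a constant shift. Each letter is shifted forward by 1 in the alphabet (a Caesar shift of +1).
Undoing it on dsptt: d−1=c, s−1=r, p−1=o, t−1=s, t−1=s.

cross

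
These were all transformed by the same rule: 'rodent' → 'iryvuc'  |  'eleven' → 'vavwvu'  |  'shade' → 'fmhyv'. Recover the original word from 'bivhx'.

cream

r(17)→i(8) and o(14)→r(17) fit y≡23x+7 (mod 26); the inverse of 23 mod 26 is 17. Treating letters as 0–25, the rule is x ↦ 23x + 7 (mod 26).
Undoing it on bivhx: b(1)→17·(1−7)≡2=c; i(8)→17·(8−7)≡17=r; v(21)→17·(21−7)≡4=e; h(7)→17·(7−7)≡0=a; x(23)→17·(23−7)≡12=m (all mod 26).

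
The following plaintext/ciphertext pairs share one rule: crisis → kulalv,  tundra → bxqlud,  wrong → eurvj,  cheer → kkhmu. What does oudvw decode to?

grant

Shifts by position in crisis: pos 0: c→k (+8), pos 1: r→u (+3), pos 2: i→l (+3), pos 3: s→a (+8), pos 4: i→l (+3), pos 5: s→v (+3) — repeating every 3. It's a Vigenère-style cipher with numeric key [8,3,3]: position i shifts by key[i mod 3].
Undoing it on oudvw: o−8=g, u−3=r, d−3=a, v−8=n, w−3=t.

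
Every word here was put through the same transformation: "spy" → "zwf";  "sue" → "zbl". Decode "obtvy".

humor

Compare letters: s→z is +7, p→w is +7, y→f is +7 — a constant shift. It's a constant shift of +7 (ROT7).
Reversing it on obtvy: o−7=h, b−7=u, t−7=m, v−7=o, y−7=r.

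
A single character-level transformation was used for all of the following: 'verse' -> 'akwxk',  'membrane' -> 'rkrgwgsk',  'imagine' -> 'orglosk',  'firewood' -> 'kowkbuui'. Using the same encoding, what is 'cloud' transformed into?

Two shifts are in play — +6 for a/e/i/o/u, +5 for every other letter.
For cloud: c(cons)+5=h, l(cons)+5=q, o(vowel)+6=u, u(vowel)+6=a, d(cons)+5=i.

hquai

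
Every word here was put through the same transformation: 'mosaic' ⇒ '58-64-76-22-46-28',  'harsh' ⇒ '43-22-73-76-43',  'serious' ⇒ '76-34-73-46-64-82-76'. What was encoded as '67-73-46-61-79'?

print

m(#13)→58 and o(#15)→64: differences scale by 3, so n = 3·pos + 19. With a=1..z=26, the number is 3·pos + 19.
Decoding 67-73-46-61-79: 67→(67−19)÷3=16=p, 73→(73−19)÷3=18=r, 46→(46−19)÷3=9=i, 61→(61−19)÷3=14=n, 79→(79−19)÷3=20=t.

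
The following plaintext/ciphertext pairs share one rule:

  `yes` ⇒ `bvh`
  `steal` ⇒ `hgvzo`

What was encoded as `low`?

old

Each letter is replaced by its mirror in the alphabet: a↔z, b↔y, c↔x, and so on (the Atbash cipher).
Decoding low: l↔o, o↔l, w↔d.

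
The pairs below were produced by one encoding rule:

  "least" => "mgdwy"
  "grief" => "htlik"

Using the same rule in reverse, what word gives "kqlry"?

Each letter shifts forward by (position + 1), i.e. 1, 2, 3, … — the shift grows by one for each successive letter.
Undoing it on kqlry: k−1=j, q−2=o, l−3=i, r−4=n, y−5=t.

joint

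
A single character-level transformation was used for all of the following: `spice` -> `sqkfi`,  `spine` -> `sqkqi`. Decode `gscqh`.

The shift increases by 1 at each position, starting from +0: 0, 1, 2, ….
Reversing it on gscqh: g−0=g, s−1=r, c−2=a, q−3=n, h−4=d.

grand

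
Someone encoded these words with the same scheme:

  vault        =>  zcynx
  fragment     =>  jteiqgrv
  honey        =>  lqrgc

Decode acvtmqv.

Shifts by position in vault: pos 0: v→z (+4), pos 1: a→c (+2), pos 2: u→y (+4), pos 3: l→n (+2) — repeating every 2. The shifts repeat in a cycle of length 2: positions 0,1,… shift by +4, +2, then the pattern repeats.
Undoing it on acvtmqv: a−4=w, c−2=a, v−4=r, t−2=r, m−4=i, q−2=o, v−4=r.

warrior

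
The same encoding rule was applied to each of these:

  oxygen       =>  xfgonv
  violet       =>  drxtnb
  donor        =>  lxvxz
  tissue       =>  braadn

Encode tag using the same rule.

bjo

The rule splits by letter class: vowels +9, consonants +8.
Applying it to tag: t(cons)+8=b, a(vowel)+9=j, g(cons)+8=o.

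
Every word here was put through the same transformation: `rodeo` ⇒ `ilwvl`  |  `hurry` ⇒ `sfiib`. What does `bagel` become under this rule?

Each pair mirrors across the alphabet (r↔i, o↔l, d↔w): positions sum to 25. Each letter is replaced by its mirror in the alphabet: a↔z, b↔y, c↔x, and so on (the Atbash cipher).
Applying it to bagel: b↔y, a↔z, g↔t, e↔v, l↔o.

yztvo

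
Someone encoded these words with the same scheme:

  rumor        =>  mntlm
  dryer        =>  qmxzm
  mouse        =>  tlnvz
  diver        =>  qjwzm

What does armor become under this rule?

r(17)→m(12) and u(20)→n(13) fit y≡9x+15 (mod 26); the inverse of 9 mod 26 is 3. Each letter's alphabet position (a=0..z=25) is mapped through 9·x+15 mod 26 — an affine cipher.
On armor: a(0)→9·0+15≡15=p; r(17)→9·17+15≡12=m; m(12)→9·12+15≡19=t; o(14)→9·14+15≡11=l; r(17)→9·17+15≡12=m (all mod 26).

pmtlm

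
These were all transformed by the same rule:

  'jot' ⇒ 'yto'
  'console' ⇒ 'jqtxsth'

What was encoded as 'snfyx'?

The output letters match the input read backwards, each shifted +5: jot reversed is toj. The word is reversed, then every letter is shifted forward by 5.
Decoding snfyx: shift back: s−5=n, n−5=i, f−5=a, y−5=t, x−5=s → niats; then reverse → stain.

stain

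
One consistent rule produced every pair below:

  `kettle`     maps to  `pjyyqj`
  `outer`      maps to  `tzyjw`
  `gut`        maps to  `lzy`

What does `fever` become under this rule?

kjajw

It's a constant shift of +5 (ROT5).
Applying it to fever: f+5=k, e+5=j, v+5=a, e+5=j, r+5=w.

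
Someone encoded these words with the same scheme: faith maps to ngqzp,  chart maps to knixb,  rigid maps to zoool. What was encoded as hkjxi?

Shifts by position in faith: pos 0: f→n (+8), pos 1: a→g (+6), pos 2: i→q (+8), pos 3: t→z (+6) — repeating every 2. A repeating key of period 2 is used — shifts +8, +6 over and over.
Reversing it on hkjxi: h−8=z, k−6=e, j−8=b, x−6=r, i−8=a.

zebra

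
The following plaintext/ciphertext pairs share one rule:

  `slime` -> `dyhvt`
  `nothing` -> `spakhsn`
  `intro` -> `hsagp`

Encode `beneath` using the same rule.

s(18)→d(3) and l(11)→y(24) fit y≡23x+5 (mod 26); the inverse of 23 mod 26 is 17. Each letter's alphabet position (a=0..z=25) is mapped through 23·x+5 mod 26 — an affine cipher.
For beneath: b(1)→23·1+5≡2=c; e(4)→23·4+5≡19=t; n(13)→23·13+5≡18=s; e(4)→23·4+5≡19=t; a(0)→23·0+5≡5=f; t(19)→23·19+5≡0=a; h(7)→23·7+5≡10=k (all mod 26).

ctstfak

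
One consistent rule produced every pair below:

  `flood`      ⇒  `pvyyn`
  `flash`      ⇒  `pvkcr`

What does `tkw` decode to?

Compare letters: f→p is +10, l→v is +10, o→y is +10 — a constant shift. Every letter moves 10 places later in the alphabet, wrapping around z→a.
Undoing it on tkw: t−10=j, k−10=a, w−10=m.

jam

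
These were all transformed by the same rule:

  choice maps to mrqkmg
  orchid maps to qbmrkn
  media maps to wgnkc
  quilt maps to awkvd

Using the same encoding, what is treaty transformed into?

Vowels shift forward by 2 and consonants shift forward by 10.
For treaty: t(cons)+10=d, r(cons)+10=b, e(vowel)+2=g, a(vowel)+2=c, t(cons)+10=d, y(cons)+10=i.

dbgcdi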